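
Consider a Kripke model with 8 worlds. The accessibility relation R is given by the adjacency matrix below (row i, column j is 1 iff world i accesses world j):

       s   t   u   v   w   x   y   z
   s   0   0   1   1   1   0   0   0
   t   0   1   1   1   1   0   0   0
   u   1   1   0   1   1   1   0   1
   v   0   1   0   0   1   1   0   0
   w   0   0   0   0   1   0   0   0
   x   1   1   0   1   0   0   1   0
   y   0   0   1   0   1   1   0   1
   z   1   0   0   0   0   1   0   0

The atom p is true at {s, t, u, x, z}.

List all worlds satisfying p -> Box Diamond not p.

{s, t, v, w, x, y, z}

s: p is T, Box Diamond not p is T. ✓
t: p is T, Box Diamond not p is T. ✓
u: p is T, Box Diamond not p is F. ✗
v: p is F, Box Diamond not p is T. ✓
w: p is F, Box Diamond not p is T. ✓
x: p is T, Box Diamond not p is T. ✓
y: p is F, Box Diamond not p is F. ✓
z: p is T, Box Diamond not p is T. ✓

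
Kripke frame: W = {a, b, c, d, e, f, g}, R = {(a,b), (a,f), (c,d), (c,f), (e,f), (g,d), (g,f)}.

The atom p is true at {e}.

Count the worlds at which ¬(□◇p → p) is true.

3

a: □◇p → p is T. ✗
b: □◇p → p is F. ✓
c: □◇p → p is T. ✗
d: □◇p → p is F. ✓
e: □◇p → p is T. ✗
f: □◇p → p is F. ✓
g: □◇p → p is T. ✗
Satisfying worlds: {b, d, f}.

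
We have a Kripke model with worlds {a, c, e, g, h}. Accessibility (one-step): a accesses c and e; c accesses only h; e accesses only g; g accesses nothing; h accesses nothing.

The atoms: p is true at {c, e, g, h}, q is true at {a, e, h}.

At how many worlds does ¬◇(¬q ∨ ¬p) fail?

2

a: ◇(¬q ∨ ¬p) is T. ✗
c: ◇(¬q ∨ ¬p) is F. ✓
e: ◇(¬q ∨ ¬p) is T. ✗
g: ◇(¬q ∨ ¬p) is F. ✓
h: ◇(¬q ∨ ¬p) is F. ✓
Satisfying worlds: {c, g, h}.
So ¬◇(¬q ∨ ¬p) fails at the other 2 worlds.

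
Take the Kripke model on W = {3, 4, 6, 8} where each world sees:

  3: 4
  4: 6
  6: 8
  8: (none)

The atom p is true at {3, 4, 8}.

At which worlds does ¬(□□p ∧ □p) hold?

{3, 4}

3: □□p ∧ □p is F. ✓
4: □□p ∧ □p is F. ✓
6: □□p ∧ □p is T. ✗
8: □□p ∧ □p is T. ✗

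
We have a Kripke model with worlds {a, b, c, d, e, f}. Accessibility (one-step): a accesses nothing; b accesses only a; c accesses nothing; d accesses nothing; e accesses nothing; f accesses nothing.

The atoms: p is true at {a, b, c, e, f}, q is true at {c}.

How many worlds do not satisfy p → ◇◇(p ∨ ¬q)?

a: p is T, ◇◇(p ∨ ¬q) is F. ✗
b: p is T, ◇◇(p ∨ ¬q) is F. ✗
c: p is T, ◇◇(p ∨ ¬q) is F. ✗
d: p is F, ◇◇(p ∨ ¬q) is F. ✓
e: p is T, ◇◇(p ∨ ¬q) is F. ✗
f: p is T, ◇◇(p ∨ ¬q) is F. ✗
Satisfying worlds: {d}.
So p → ◇◇(p ∨ ¬q) fails at the other 5 worlds.

5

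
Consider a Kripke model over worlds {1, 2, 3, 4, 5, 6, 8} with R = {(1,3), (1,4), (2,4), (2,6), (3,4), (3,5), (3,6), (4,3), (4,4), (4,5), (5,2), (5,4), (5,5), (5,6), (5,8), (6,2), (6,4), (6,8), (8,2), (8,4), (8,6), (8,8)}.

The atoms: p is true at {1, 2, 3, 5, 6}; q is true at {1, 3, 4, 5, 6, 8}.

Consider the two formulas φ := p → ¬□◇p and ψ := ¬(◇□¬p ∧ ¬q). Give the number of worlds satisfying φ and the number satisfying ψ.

For p → ¬□◇p:
1: p is T, ¬□◇p is F. ✗
2: p is T, ¬□◇p is F. ✗
3: p is T, ¬□◇p is F. ✗
4: p is F, ¬□◇p is F. ✓
5: p is T, ¬□◇p is F. ✗
6: p is T, ¬□◇p is F. ✗
8: p is F, ¬□◇p is F. ✓
— 2 worlds.
For ¬(◇□¬p ∧ ¬q):
1: ◇□¬p ∧ ¬q is F. ✓
2: ◇□¬p ∧ ¬q is F. ✓
3: ◇□¬p ∧ ¬q is F. ✓
4: ◇□¬p ∧ ¬q is F. ✓
5: ◇□¬p ∧ ¬q is F. ✓
6: ◇□¬p ∧ ¬q is F. ✓
8: ◇□¬p ∧ ¬q is F. ✓
— 7 worlds.

2 and 7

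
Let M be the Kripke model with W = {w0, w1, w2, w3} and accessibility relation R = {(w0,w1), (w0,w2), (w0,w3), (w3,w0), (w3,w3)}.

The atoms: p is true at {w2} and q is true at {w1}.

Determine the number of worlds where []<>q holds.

2

w0: successors {w1, w2, w3}; <>q there: w1:F, w2:F, w3:F. ✗
w1: no successors, so []<>q holds vacuously. ✓
w2: no successors, so []<>q holds vacuously. ✓
w3: successors {w0, w3}; <>q there: w0:T, w3:F. ✗
Satisfying worlds: {w1, w2}.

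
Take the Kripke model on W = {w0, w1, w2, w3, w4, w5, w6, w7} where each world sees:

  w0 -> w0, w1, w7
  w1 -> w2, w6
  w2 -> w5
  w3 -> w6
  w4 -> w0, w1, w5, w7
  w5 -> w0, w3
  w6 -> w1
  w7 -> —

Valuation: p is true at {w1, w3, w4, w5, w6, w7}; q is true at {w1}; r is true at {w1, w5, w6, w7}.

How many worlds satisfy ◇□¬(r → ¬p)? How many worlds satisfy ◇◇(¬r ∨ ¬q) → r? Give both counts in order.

For ◇□¬(r → ¬p):
w0: successors {w0, w1, w7}; □¬(r → ¬p) there: w0:F, w1:F, w7:T. ✓
w1: successors {w2, w6}; □¬(r → ¬p) there: w2:T, w6:T. ✓
w2: successors {w5}; □¬(r → ¬p) there: w5:F. ✗
w3: successors {w6}; □¬(r → ¬p) there: w6:T. ✓
w4: successors {w0, w1, w5, w7}; □¬(r → ¬p) there: w0:F, w1:F, w5:F, w7:T. ✓
w5: successors {w0, w3}; □¬(r → ¬p) there: w0:F, w3:T. ✓
w6: successors {w1}; □¬(r → ¬p) there: w1:F. ✗
w7: no successors, so ◇□¬(r → ¬p) fails. ✗
— 5 worlds.
For ◇◇(¬r ∨ ¬q) → r:
w0: ◇◇(¬r ∨ ¬q) is T, r is F. ✗
w1: ◇◇(¬r ∨ ¬q) is T, r is T. ✓
w2: ◇◇(¬r ∨ ¬q) is T, r is F. ✗
w3: ◇◇(¬r ∨ ¬q) is F, r is F. ✓
w4: ◇◇(¬r ∨ ¬q) is T, r is F. ✗
w5: ◇◇(¬r ∨ ¬q) is T, r is T. ✓
w6: ◇◇(¬r ∨ ¬q) is T, r is T. ✓
w7: ◇◇(¬r ∨ ¬q) is F, r is T. ✓
— 5 worlds.

5 and 5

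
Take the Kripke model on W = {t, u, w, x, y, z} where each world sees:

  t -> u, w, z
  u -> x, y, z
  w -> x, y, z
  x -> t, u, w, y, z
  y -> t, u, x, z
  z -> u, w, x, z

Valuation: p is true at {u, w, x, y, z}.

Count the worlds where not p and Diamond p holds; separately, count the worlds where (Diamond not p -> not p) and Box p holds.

For not p and Diamond p:
t: not p is T, Diamond p is T. ✓
u: not p is F, Diamond p is T. ✗
w: not p is F, Diamond p is T. ✗
x: not p is F, Diamond p is T. ✗
y: not p is F, Diamond p is T. ✗
z: not p is F, Diamond p is T. ✗
— 1 world.
For (Diamond not p -> not p) and Box p:
t: Diamond not p -> not p is T, Box p is T. ✓
u: Diamond not p -> not p is T, Box p is T. ✓
w: Diamond not p -> not p is T, Box p is T. ✓
x: Diamond not p -> not p is F, Box p is F. ✗
y: Diamond not p -> not p is F, Box p is F. ✗
z: Diamond not p -> not p is T, Box p is T. ✓
— 4 worlds.

1 and 4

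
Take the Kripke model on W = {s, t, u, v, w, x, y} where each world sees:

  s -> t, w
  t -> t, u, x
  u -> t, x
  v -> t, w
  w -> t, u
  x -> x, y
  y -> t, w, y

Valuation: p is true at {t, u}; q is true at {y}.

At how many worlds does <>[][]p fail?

s: successors {t, w}; [][]p there: t:F, w:F. ✗
t: successors {t, u, x}; [][]p there: t:F, u:F, x:F. ✗
u: successors {t, x}; [][]p there: t:F, x:F. ✗
v: successors {t, w}; [][]p there: t:F, w:F. ✗
w: successors {t, u}; [][]p there: t:F, u:F. ✗
x: successors {x, y}; [][]p there: x:F, y:F. ✗
y: successors {t, w, y}; [][]p there: t:F, w:F, y:F. ✗
Satisfying worlds: ∅.
So <>[][]p fails at the other 7 worlds.

7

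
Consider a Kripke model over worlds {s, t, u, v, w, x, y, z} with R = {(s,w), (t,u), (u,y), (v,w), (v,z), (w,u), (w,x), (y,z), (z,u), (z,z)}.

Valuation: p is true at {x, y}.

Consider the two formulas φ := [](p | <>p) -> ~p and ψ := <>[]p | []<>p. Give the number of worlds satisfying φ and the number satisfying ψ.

For [](p | <>p) -> ~p:
s: [](p | <>p) is T, ~p is T. ✓
t: [](p | <>p) is T, ~p is T. ✓
u: [](p | <>p) is T, ~p is T. ✓
v: [](p | <>p) is F, ~p is T. ✓
w: [](p | <>p) is T, ~p is T. ✓
x: [](p | <>p) is T, ~p is F. ✗
y: [](p | <>p) is F, ~p is F. ✓
z: [](p | <>p) is F, ~p is T. ✓
— 7 worlds.
For <>[]p | []<>p:
s: <>[]p is F, []<>p is T. ✓
t: <>[]p is T, []<>p is T. ✓
u: <>[]p is F, []<>p is F. ✗
v: <>[]p is F, []<>p is F. ✗
w: <>[]p is T, []<>p is F. ✓
x: <>[]p is F, []<>p is T. ✓
y: <>[]p is F, []<>p is F. ✗
z: <>[]p is T, []<>p is F. ✓
— 5 worlds.

7 and 5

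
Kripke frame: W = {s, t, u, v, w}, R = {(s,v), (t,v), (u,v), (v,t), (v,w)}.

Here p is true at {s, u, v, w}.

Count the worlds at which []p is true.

s: successors {v}; p there: v:T. ✓
t: successors {v}; p there: v:T. ✓
u: successors {v}; p there: v:T. ✓
v: successors {t, w}; p there: t:F, w:T. ✗
w: no successors, so []p holds vacuously. ✓
Satisfying worlds: {s, t, u, w}.

4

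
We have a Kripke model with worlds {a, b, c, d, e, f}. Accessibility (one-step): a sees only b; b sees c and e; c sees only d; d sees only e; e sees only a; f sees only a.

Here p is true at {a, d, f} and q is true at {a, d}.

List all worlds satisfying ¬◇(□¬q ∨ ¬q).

∅

a: ◇(□¬q ∨ ¬q) is T. ✗
b: ◇(□¬q ∨ ¬q) is T. ✗
c: ◇(□¬q ∨ ¬q) is T. ✗
d: ◇(□¬q ∨ ¬q) is T. ✗
e: ◇(□¬q ∨ ¬q) is T. ✗
f: ◇(□¬q ∨ ¬q) is T. ✗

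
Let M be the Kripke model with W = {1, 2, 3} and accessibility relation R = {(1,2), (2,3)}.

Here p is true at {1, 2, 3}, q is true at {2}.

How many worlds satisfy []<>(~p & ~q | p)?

2

1: successors {2}; <>(~p & ~q | p) there: 2:T. ✓
2: successors {3}; <>(~p & ~q | p) there: 3:F. ✗
3: no successors, so []<>(~p & ~q | p) holds vacuously. ✓
Satisfying worlds: {1, 3}.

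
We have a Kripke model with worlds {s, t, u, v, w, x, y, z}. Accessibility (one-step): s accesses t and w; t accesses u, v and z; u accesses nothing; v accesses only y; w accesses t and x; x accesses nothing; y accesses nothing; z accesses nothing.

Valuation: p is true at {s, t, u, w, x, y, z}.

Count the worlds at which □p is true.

7

s: successors {t, w}; p there: t:T, w:T. ✓
t: successors {u, v, z}; p there: u:T, v:F, z:T. ✗
u: no successors, so □p holds vacuously. ✓
v: successors {y}; p there: y:T. ✓
w: successors {t, x}; p there: t:T, x:T. ✓
x: no successors, so □p holds vacuously. ✓
y: no successors, so □p holds vacuously. ✓
z: no successors, so □p holds vacuously. ✓
Satisfying worlds: {s, u, v, w, x, y, z}.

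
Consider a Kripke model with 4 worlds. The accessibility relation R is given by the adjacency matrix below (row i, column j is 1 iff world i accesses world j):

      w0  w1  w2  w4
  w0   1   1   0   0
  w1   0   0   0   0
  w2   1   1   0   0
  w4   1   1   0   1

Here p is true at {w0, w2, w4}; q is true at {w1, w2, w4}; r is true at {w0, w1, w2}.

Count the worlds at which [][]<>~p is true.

w0: successors {w0, w1}; []<>~p there: w0:F, w1:T. ✗
w1: no successors, so [][]<>~p holds vacuously. ✓
w2: successors {w0, w1}; []<>~p there: w0:F, w1:T. ✗
w4: successors {w0, w1, w4}; []<>~p there: w0:F, w1:T, w4:F. ✗
Satisfying worlds: {w1}.

1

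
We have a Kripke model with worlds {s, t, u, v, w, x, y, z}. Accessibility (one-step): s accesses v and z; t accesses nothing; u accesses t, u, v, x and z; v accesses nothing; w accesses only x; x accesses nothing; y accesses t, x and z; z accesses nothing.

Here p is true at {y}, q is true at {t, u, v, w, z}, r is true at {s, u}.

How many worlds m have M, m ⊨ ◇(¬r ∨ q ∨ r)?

4

s: successors {v, z}; ¬r ∨ q ∨ r there: v:T, z:T. ✓
t: no successors, so ◇(¬r ∨ q ∨ r) fails. ✗
u: successors {t, u, v, x, z}; ¬r ∨ q ∨ r there: t:T, u:T, v:T, x:T, z:T. ✓
v: no successors, so ◇(¬r ∨ q ∨ r) fails. ✗
w: successors {x}; ¬r ∨ q ∨ r there: x:T. ✓
x: no successors, so ◇(¬r ∨ q ∨ r) fails. ✗
y: successors {t, x, z}; ¬r ∨ q ∨ r there: t:T, x:T, z:T. ✓
z: no successors, so ◇(¬r ∨ q ∨ r) fails. ✗
Satisfying worlds: {s, u, w, y}.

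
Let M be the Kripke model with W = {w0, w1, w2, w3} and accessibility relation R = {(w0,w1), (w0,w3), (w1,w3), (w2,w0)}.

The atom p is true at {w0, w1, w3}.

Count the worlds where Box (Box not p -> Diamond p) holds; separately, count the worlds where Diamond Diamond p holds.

For Box (Box not p -> Diamond p):
w0: successors {w1, w3}; Box not p -> Diamond p there: w1:T, w3:F. ✗
w1: successors {w3}; Box not p -> Diamond p there: w3:F. ✗
w2: successors {w0}; Box not p -> Diamond p there: w0:T. ✓
w3: no successors, so Box (Box not p -> Diamond p) holds vacuously. ✓
— 2 worlds.
For Diamond Diamond p:
w0: successors {w1, w3}; Diamond p there: w1:T, w3:F. ✓
w1: successors {w3}; Diamond p there: w3:F. ✗
w2: successors {w0}; Diamond p there: w0:T. ✓
w3: no successors, so Diamond Diamond p fails. ✗
— 2 worlds.

2 and 2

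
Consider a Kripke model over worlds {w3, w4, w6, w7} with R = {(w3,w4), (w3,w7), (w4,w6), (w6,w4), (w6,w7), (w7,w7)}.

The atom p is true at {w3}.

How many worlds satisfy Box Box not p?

4

w3: successors {w4, w7}; Box not p there: w4:T, w7:T. ✓
w4: successors {w6}; Box not p there: w6:T. ✓
w6: successors {w4, w7}; Box not p there: w4:T, w7:T. ✓
w7: successors {w7}; Box not p there: w7:T. ✓
Satisfying worlds: {w3, w4, w6, w7}.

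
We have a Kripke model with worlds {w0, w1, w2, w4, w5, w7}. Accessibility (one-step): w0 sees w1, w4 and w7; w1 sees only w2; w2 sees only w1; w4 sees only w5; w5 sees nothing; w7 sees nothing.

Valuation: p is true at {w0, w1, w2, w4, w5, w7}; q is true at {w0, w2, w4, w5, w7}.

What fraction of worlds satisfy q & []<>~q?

w0: q is T, []<>~q is F. ✗
w1: q is F, []<>~q is T. ✗
w2: q is T, []<>~q is F. ✗
w4: q is T, []<>~q is F. ✗
w5: q is T, []<>~q is T. ✓
w7: q is T, []<>~q is T. ✓
That's 2 of 6 worlds, so 2/6 = 1/3.

1/3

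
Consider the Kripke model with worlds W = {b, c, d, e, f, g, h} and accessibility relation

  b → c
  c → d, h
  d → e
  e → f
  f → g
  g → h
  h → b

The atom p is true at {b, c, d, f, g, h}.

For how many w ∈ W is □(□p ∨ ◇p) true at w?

6

b: successors {c}; □p ∨ ◇p there: c:T. ✓
c: successors {d, h}; □p ∨ ◇p there: d:F, h:T. ✗
d: successors {e}; □p ∨ ◇p there: e:T. ✓
e: successors {f}; □p ∨ ◇p there: f:T. ✓
f: successors {g}; □p ∨ ◇p there: g:T. ✓
g: successors {h}; □p ∨ ◇p there: h:T. ✓
h: successors {b}; □p ∨ ◇p there: b:T. ✓
Satisfying worlds: {b, d, e, f, g, h}.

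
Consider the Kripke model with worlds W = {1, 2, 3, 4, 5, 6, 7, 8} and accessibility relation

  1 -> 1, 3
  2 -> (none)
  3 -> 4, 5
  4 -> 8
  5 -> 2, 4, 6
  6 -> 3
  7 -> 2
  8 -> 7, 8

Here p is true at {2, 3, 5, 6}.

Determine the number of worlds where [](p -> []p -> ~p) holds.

6

1: successors {1, 3}; p -> []p -> ~p there: 1:T, 3:T. ✓
2: no successors, so [](p -> []p -> ~p) holds vacuously. ✓
3: successors {4, 5}; p -> []p -> ~p there: 4:T, 5:T. ✓
4: successors {8}; p -> []p -> ~p there: 8:T. ✓
5: successors {2, 4, 6}; p -> []p -> ~p there: 2:F, 4:T, 6:F. ✗
6: successors {3}; p -> []p -> ~p there: 3:T. ✓
7: successors {2}; p -> []p -> ~p there: 2:F. ✗
8: successors {7, 8}; p -> []p -> ~p there: 7:T, 8:T. ✓
Satisfying worlds: {1, 2, 3, 4, 6, 8}.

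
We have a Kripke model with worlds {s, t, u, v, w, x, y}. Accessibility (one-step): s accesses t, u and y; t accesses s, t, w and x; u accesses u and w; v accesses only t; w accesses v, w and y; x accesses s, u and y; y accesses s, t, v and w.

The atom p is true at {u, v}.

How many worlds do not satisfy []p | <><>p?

1

s: []p is F, <><>p is T. ✓
t: []p is F, <><>p is T. ✓
u: []p is F, <><>p is T. ✓
v: []p is F, <><>p is F. ✗
w: []p is F, <><>p is T. ✓
x: []p is F, <><>p is T. ✓
y: []p is F, <><>p is T. ✓
Satisfying worlds: {s, t, u, w, x, y}.
So []p | <><>p fails at the other 1 world.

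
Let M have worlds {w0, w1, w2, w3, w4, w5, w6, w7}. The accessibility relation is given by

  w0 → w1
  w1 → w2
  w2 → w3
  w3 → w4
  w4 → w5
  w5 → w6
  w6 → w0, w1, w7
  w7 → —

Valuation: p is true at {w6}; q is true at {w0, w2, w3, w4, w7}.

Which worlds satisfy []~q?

{w0, w4, w5, w7}

w0: successors {w1}; ~q there: w1:T. ✓
w1: successors {w2}; ~q there: w2:F. ✗
w2: successors {w3}; ~q there: w3:F. ✗
w3: successors {w4}; ~q there: w4:F. ✗
w4: successors {w5}; ~q there: w5:T. ✓
w5: successors {w6}; ~q there: w6:T. ✓
w6: successors {w0, w1, w7}; ~q there: w0:F, w1:T, w7:F. ✗
w7: no successors, so []~q holds vacuously. ✓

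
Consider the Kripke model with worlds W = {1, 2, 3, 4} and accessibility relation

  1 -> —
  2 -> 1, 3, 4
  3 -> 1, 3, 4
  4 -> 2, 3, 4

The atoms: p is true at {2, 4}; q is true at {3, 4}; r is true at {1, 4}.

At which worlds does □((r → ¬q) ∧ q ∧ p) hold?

1: no successors, so □((r → ¬q) ∧ q ∧ p) holds vacuously. ✓
2: successors {1, 3, 4}; (r → ¬q) ∧ q ∧ p there: 1:F, 3:F, 4:F. ✗
3: successors {1, 3, 4}; (r → ¬q) ∧ q ∧ p there: 1:F, 3:F, 4:F. ✗
4: successors {2, 3, 4}; (r → ¬q) ∧ q ∧ p there: 2:F, 3:F, 4:F. ✗

{1}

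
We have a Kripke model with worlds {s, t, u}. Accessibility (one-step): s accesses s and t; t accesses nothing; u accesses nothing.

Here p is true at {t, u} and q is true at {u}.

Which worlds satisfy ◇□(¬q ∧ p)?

s: successors {s, t}; □(¬q ∧ p) there: s:F, t:T. ✓
t: no successors, so ◇□(¬q ∧ p) fails. ✗
u: no successors, so ◇□(¬q ∧ p) fails. ✗

{s}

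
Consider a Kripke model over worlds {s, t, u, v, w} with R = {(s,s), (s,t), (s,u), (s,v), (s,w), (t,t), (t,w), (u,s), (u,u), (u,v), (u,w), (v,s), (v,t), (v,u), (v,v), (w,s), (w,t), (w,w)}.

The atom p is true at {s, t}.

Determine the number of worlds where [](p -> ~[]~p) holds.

s: successors {s, t, u, v, w}; p -> ~[]~p there: s:T, t:T, u:T, v:T, w:T. ✓
t: successors {t, w}; p -> ~[]~p there: t:T, w:T. ✓
u: successors {s, u, v, w}; p -> ~[]~p there: s:T, u:T, v:T, w:T. ✓
v: successors {s, t, u, v}; p -> ~[]~p there: s:T, t:T, u:T, v:T. ✓
w: successors {s, t, w}; p -> ~[]~p there: s:T, t:T, w:T. ✓
Satisfying worlds: {s, t, u, v, w}.

5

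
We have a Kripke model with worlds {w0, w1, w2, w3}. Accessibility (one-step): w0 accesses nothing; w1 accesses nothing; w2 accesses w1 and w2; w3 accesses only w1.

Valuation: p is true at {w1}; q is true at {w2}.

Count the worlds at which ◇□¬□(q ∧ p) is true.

2

w0: no successors, so ◇□¬□(q ∧ p) fails. ✗
w1: no successors, so ◇□¬□(q ∧ p) fails. ✗
w2: successors {w1, w2}; □¬□(q ∧ p) there: w1:T, w2:F. ✓
w3: successors {w1}; □¬□(q ∧ p) there: w1:T. ✓
Satisfying worlds: {w2, w3}.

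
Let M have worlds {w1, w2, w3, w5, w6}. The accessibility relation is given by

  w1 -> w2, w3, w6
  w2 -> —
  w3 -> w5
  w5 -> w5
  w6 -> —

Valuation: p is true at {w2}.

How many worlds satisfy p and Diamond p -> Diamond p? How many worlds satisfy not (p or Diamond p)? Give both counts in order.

5 and 3

For p and Diamond p -> Diamond p:
w1: p and Diamond p is F, Diamond p is T. ✓
w2: p and Diamond p is F, Diamond p is F. ✓
w3: p and Diamond p is F, Diamond p is F. ✓
w5: p and Diamond p is F, Diamond p is F. ✓
w6: p and Diamond p is F, Diamond p is F. ✓
— 5 worlds.
For not (p or Diamond p):
w1: p or Diamond p is T. ✗
w2: p or Diamond p is T. ✗
w3: p or Diamond p is F. ✓
w5: p or Diamond p is F. ✓
w6: p or Diamond p is F. ✓
— 3 worlds.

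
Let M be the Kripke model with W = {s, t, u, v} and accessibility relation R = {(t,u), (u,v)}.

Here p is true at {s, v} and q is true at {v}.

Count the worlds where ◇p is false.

3

s: no successors, so ◇p fails. ✗
t: successors {u}; p there: u:F. ✗
u: successors {v}; p there: v:T. ✓
v: no successors, so ◇p fails. ✗
Satisfying worlds: {u}.
So ◇p fails at the other 3 worlds.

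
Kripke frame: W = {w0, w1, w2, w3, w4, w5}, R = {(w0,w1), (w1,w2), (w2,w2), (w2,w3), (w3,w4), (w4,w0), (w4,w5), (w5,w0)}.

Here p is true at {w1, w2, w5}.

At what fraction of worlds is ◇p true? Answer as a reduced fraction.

w0: successors {w1}; p there: w1:T. ✓
w1: successors {w2}; p there: w2:T. ✓
w2: successors {w2, w3}; p there: w2:T, w3:F. ✓
w3: successors {w4}; p there: w4:F. ✗
w4: successors {w0, w5}; p there: w0:F, w5:T. ✓
w5: successors {w0}; p there: w0:F. ✗
That's 4 of 6 worlds, so 4/6 = 2/3.

2/3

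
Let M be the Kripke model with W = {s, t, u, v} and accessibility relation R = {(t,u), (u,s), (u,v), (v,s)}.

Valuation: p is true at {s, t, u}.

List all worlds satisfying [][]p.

s: no successors, so [][]p holds vacuously. ✓
t: successors {u}; []p there: u:F. ✗
u: successors {s, v}; []p there: s:T, v:T. ✓
v: successors {s}; []p there: s:T. ✓

{s, u, v}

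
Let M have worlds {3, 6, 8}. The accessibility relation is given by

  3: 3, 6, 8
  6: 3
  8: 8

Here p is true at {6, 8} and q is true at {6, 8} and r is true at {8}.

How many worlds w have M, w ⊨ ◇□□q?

3: successors {3, 6, 8}; □□q there: 3:F, 6:F, 8:T. ✓
6: successors {3}; □□q there: 3:F. ✗
8: successors {8}; □□q there: 8:T. ✓
Satisfying worlds: {3, 8}.

2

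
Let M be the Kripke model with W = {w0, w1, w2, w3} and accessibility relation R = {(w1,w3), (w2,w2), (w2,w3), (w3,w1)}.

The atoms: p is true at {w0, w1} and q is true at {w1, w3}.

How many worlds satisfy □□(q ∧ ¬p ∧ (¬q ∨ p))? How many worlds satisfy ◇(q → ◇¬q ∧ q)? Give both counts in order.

1 and 1

For □□(q ∧ ¬p ∧ (¬q ∨ p)):
w0: no successors, so □□(q ∧ ¬p ∧ (¬q ∨ p)) holds vacuously. ✓
w1: successors {w3}; □(q ∧ ¬p ∧ (¬q ∨ p)) there: w3:F. ✗
w2: successors {w2, w3}; □(q ∧ ¬p ∧ (¬q ∨ p)) there: w2:F, w3:F. ✗
w3: successors {w1}; □(q ∧ ¬p ∧ (¬q ∨ p)) there: w1:F. ✗
— 1 world.
For ◇(q → ◇¬q ∧ q):
w0: no successors, so ◇(q → ◇¬q ∧ q) fails. ✗
w1: successors {w3}; q → ◇¬q ∧ q there: w3:F. ✗
w2: successors {w2, w3}; q → ◇¬q ∧ q there: w2:T, w3:F. ✓
w3: successors {w1}; q → ◇¬q ∧ q there: w1:F. ✗
— 1 world.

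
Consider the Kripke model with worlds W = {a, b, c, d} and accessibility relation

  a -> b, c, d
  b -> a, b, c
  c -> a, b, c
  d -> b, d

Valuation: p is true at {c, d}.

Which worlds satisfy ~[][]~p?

{a, b, c, d}

a: [][]~p is F. ✓
b: [][]~p is F. ✓
c: [][]~p is F. ✓
d: [][]~p is F. ✓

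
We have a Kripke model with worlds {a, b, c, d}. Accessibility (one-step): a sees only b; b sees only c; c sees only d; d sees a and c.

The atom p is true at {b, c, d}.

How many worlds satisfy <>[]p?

a: successors {b}; []p there: b:T. ✓
b: successors {c}; []p there: c:T. ✓
c: successors {d}; []p there: d:F. ✗
d: successors {a, c}; []p there: a:T, c:T. ✓
Satisfying worlds: {a, b, d}.

3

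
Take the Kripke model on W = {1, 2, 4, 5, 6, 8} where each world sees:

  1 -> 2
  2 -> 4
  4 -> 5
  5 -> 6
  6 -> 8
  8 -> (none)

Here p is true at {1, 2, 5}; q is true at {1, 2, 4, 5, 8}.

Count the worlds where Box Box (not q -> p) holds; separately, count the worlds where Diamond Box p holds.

5 and 2

For Box Box (not q -> p):
1: successors {2}; Box (not q -> p) there: 2:T. ✓
2: successors {4}; Box (not q -> p) there: 4:T. ✓
4: successors {5}; Box (not q -> p) there: 5:F. ✗
5: successors {6}; Box (not q -> p) there: 6:T. ✓
6: successors {8}; Box (not q -> p) there: 8:T. ✓
8: no successors, so Box Box (not q -> p) holds vacuously. ✓
— 5 worlds.
For Diamond Box p:
1: successors {2}; Box p there: 2:F. ✗
2: successors {4}; Box p there: 4:T. ✓
4: successors {5}; Box p there: 5:F. ✗
5: successors {6}; Box p there: 6:F. ✗
6: successors {8}; Box p there: 8:T. ✓
8: no successors, so Diamond Box p fails. ✗
— 2 worlds.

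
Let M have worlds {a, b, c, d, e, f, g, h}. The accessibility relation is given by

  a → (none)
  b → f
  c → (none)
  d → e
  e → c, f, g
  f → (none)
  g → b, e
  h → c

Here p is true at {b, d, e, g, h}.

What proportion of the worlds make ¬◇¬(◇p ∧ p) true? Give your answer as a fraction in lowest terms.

1/2

a: ◇¬(◇p ∧ p) is F. ✓
b: ◇¬(◇p ∧ p) is T. ✗
c: ◇¬(◇p ∧ p) is F. ✓
d: ◇¬(◇p ∧ p) is F. ✓
e: ◇¬(◇p ∧ p) is T. ✗
f: ◇¬(◇p ∧ p) is F. ✓
g: ◇¬(◇p ∧ p) is T. ✗
h: ◇¬(◇p ∧ p) is T. ✗
That's 4 of 8 worlds, so 4/8 = 1/2.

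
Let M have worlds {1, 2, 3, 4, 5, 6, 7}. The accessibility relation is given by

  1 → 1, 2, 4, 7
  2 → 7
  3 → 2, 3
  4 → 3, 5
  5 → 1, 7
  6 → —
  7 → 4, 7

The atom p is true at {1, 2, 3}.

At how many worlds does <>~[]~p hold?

1: successors {1, 2, 4, 7}; ~[]~p there: 1:T, 2:F, 4:T, 7:F. ✓
2: successors {7}; ~[]~p there: 7:F. ✗
3: successors {2, 3}; ~[]~p there: 2:F, 3:T. ✓
4: successors {3, 5}; ~[]~p there: 3:T, 5:T. ✓
5: successors {1, 7}; ~[]~p there: 1:T, 7:F. ✓
6: no successors, so <>~[]~p fails. ✗
7: successors {4, 7}; ~[]~p there: 4:T, 7:F. ✓
Satisfying worlds: {1, 3, 4, 5, 7}.

5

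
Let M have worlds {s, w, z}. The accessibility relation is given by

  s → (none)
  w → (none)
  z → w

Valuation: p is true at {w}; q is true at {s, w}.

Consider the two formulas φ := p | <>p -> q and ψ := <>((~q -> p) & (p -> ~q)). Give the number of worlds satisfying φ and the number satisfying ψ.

2 and 0

For p | <>p -> q:
s: p | <>p is F, q is T. ✓
w: p | <>p is T, q is T. ✓
z: p | <>p is T, q is F. ✗
— 2 worlds.
For <>((~q -> p) & (p -> ~q)):
s: no successors, so <>((~q -> p) & (p -> ~q)) fails. ✗
w: no successors, so <>((~q -> p) & (p -> ~q)) fails. ✗
z: successors {w}; (~q -> p) & (p -> ~q) there: w:F. ✗
— 0 worlds.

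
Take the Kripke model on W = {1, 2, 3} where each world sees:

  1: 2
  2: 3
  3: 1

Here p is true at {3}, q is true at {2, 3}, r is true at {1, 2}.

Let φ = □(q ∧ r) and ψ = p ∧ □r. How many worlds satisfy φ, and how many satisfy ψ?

1 and 1

For □(q ∧ r):
1: successors {2}; q ∧ r there: 2:T. ✓
2: successors {3}; q ∧ r there: 3:F. ✗
3: successors {1}; q ∧ r there: 1:F. ✗
— 1 world.
For p ∧ □r:
1: p is F, □r is T. ✗
2: p is F, □r is F. ✗
3: p is T, □r is T. ✓
— 1 world.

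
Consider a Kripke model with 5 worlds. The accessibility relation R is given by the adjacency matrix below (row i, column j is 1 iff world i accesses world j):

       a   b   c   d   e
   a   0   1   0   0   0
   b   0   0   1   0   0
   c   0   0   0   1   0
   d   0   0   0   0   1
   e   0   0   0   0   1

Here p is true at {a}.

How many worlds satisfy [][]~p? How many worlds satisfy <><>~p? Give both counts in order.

For [][]~p:
a: successors {b}; []~p there: b:T. ✓
b: successors {c}; []~p there: c:T. ✓
c: successors {d}; []~p there: d:T. ✓
d: successors {e}; []~p there: e:T. ✓
e: successors {e}; []~p there: e:T. ✓
— 5 worlds.
For <><>~p:
a: successors {b}; <>~p there: b:T. ✓
b: successors {c}; <>~p there: c:T. ✓
c: successors {d}; <>~p there: d:T. ✓
d: successors {e}; <>~p there: e:T. ✓
e: successors {e}; <>~p there: e:T. ✓
— 5 worlds.

5 and 5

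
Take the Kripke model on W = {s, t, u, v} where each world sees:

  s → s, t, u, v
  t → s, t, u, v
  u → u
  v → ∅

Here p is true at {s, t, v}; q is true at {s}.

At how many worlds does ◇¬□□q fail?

1

s: successors {s, t, u, v}; ¬□□q there: s:T, t:T, u:T, v:F. ✓
t: successors {s, t, u, v}; ¬□□q there: s:T, t:T, u:T, v:F. ✓
u: successors {u}; ¬□□q there: u:T. ✓
v: no successors, so ◇¬□□q fails. ✗
Satisfying worlds: {s, t, u}.
So ◇¬□□q fails at the other 1 world.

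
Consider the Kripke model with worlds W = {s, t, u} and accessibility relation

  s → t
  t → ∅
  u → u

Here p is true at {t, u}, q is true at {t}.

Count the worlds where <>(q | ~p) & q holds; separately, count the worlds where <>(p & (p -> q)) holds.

0 and 1

For <>(q | ~p) & q:
s: <>(q | ~p) is T, q is F. ✗
t: <>(q | ~p) is F, q is T. ✗
u: <>(q | ~p) is F, q is F. ✗
— 0 worlds.
For <>(p & (p -> q)):
s: successors {t}; p & (p -> q) there: t:T. ✓
t: no successors, so <>(p & (p -> q)) fails. ✗
u: successors {u}; p & (p -> q) there: u:F. ✗
— 1 world.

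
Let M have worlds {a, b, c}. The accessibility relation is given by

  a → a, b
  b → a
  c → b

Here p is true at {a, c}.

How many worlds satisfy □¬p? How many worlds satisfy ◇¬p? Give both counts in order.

1 and 2

For □¬p:
a: successors {a, b}; ¬p there: a:F, b:T. ✗
b: successors {a}; ¬p there: a:F. ✗
c: successors {b}; ¬p there: b:T. ✓
— 1 world.
For ◇¬p:
a: successors {a, b}; ¬p there: a:F, b:T. ✓
b: successors {a}; ¬p there: a:F. ✗
c: successors {b}; ¬p there: b:T. ✓
— 2 worlds.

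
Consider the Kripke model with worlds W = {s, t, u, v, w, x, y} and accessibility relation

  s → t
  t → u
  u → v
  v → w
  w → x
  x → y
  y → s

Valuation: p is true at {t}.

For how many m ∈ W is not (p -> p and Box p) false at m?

s: p -> p and Box p is T. ✗
t: p -> p and Box p is F. ✓
u: p -> p and Box p is T. ✗
v: p -> p and Box p is T. ✗
w: p -> p and Box p is T. ✗
x: p -> p and Box p is T. ✗
y: p -> p and Box p is T. ✗
Satisfying worlds: {t}.
So not (p -> p and Box p) fails at the other 6 worlds.

6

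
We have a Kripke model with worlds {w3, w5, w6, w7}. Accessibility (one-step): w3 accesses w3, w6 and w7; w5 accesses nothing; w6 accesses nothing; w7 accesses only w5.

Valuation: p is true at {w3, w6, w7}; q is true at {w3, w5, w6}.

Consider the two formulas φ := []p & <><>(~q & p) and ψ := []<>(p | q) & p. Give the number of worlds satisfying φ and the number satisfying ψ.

For []p & <><>(~q & p):
w3: []p is T, <><>(~q & p) is T. ✓
w5: []p is T, <><>(~q & p) is F. ✗
w6: []p is T, <><>(~q & p) is F. ✗
w7: []p is F, <><>(~q & p) is F. ✗
— 1 world.
For []<>(p | q) & p:
w3: []<>(p | q) is F, p is T. ✗
w5: []<>(p | q) is T, p is F. ✗
w6: []<>(p | q) is T, p is T. ✓
w7: []<>(p | q) is F, p is T. ✗
— 1 world.

1 and 1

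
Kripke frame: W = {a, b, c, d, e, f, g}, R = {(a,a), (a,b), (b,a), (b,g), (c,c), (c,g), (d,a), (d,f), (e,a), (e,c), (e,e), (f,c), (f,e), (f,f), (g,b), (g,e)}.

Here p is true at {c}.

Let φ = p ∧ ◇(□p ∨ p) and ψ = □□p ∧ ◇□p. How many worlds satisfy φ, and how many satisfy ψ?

1 and 0

For p ∧ ◇(□p ∨ p):
a: p is F, ◇(□p ∨ p) is F. ✗
b: p is F, ◇(□p ∨ p) is F. ✗
c: p is T, ◇(□p ∨ p) is T. ✓
d: p is F, ◇(□p ∨ p) is F. ✗
e: p is F, ◇(□p ∨ p) is T. ✗
f: p is F, ◇(□p ∨ p) is T. ✗
g: p is F, ◇(□p ∨ p) is F. ✗
— 1 world.
For □□p ∧ ◇□p:
a: □□p is F, ◇□p is F. ✗
b: □□p is F, ◇□p is F. ✗
c: □□p is F, ◇□p is F. ✗
d: □□p is F, ◇□p is F. ✗
e: □□p is F, ◇□p is F. ✗
f: □□p is F, ◇□p is F. ✗
g: □□p is F, ◇□p is F. ✗
— 0 worlds.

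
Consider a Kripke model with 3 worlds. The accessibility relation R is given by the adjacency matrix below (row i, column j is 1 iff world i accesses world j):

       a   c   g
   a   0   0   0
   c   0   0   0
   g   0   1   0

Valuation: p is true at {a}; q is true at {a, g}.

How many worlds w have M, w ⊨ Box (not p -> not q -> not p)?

3

a: no successors, so Box (not p -> not q -> not p) holds vacuously. ✓
c: no successors, so Box (not p -> not q -> not p) holds vacuously. ✓
g: successors {c}; not p -> not q -> not p there: c:T. ✓
Satisfying worlds: {a, c, g}.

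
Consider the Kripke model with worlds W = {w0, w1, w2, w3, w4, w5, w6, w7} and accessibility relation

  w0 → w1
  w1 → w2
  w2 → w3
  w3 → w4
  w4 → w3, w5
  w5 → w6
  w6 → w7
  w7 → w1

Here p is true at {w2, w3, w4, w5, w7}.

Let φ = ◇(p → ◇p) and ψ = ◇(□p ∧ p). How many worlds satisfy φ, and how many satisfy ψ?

7 and 4

For ◇(p → ◇p):
w0: successors {w1}; p → ◇p there: w1:T. ✓
w1: successors {w2}; p → ◇p there: w2:T. ✓
w2: successors {w3}; p → ◇p there: w3:T. ✓
w3: successors {w4}; p → ◇p there: w4:T. ✓
w4: successors {w3, w5}; p → ◇p there: w3:T, w5:F. ✓
w5: successors {w6}; p → ◇p there: w6:T. ✓
w6: successors {w7}; p → ◇p there: w7:F. ✗
w7: successors {w1}; p → ◇p there: w1:T. ✓
— 7 worlds.
For ◇(□p ∧ p):
w0: successors {w1}; □p ∧ p there: w1:F. ✗
w1: successors {w2}; □p ∧ p there: w2:T. ✓
w2: successors {w3}; □p ∧ p there: w3:T. ✓
w3: successors {w4}; □p ∧ p there: w4:T. ✓
w4: successors {w3, w5}; □p ∧ p there: w3:T, w5:F. ✓
w5: successors {w6}; □p ∧ p there: w6:F. ✗
w6: successors {w7}; □p ∧ p there: w7:F. ✗
w7: successors {w1}; □p ∧ p there: w1:F. ✗
— 4 worlds.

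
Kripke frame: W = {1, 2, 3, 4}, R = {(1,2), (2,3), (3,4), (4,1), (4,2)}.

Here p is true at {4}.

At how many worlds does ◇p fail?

1: successors {2}; p there: 2:F. ✗
2: successors {3}; p there: 3:F. ✗
3: successors {4}; p there: 4:T. ✓
4: successors {1, 2}; p there: 1:F, 2:F. ✗
Satisfying worlds: {3}.
So ◇p fails at the other 3 worlds.

3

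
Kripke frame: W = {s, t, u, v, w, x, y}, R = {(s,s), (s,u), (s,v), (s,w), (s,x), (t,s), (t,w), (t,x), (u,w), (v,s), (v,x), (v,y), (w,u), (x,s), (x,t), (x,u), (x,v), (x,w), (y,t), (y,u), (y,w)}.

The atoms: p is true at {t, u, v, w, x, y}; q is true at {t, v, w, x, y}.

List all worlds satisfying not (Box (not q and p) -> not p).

s: Box (not q and p) -> not p is T. ✗
t: Box (not q and p) -> not p is T. ✗
u: Box (not q and p) -> not p is T. ✗
v: Box (not q and p) -> not p is T. ✗
w: Box (not q and p) -> not p is F. ✓
x: Box (not q and p) -> not p is T. ✗
y: Box (not q and p) -> not p is T. ✗

{w}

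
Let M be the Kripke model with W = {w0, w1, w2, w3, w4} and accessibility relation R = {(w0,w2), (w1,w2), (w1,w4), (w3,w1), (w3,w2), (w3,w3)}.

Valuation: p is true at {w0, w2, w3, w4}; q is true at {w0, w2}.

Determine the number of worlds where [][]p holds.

4

w0: successors {w2}; []p there: w2:T. ✓
w1: successors {w2, w4}; []p there: w2:T, w4:T. ✓
w2: no successors, so [][]p holds vacuously. ✓
w3: successors {w1, w2, w3}; []p there: w1:T, w2:T, w3:F. ✗
w4: no successors, so [][]p holds vacuously. ✓
Satisfying worlds: {w0, w1, w2, w4}.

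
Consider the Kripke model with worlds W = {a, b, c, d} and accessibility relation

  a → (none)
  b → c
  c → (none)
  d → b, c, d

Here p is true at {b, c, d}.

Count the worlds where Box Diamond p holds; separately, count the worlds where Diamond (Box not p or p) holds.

For Box Diamond p:
a: no successors, so Box Diamond p holds vacuously. ✓
b: successors {c}; Diamond p there: c:F. ✗
c: no successors, so Box Diamond p holds vacuously. ✓
d: successors {b, c, d}; Diamond p there: b:T, c:F, d:T. ✗
— 2 worlds.
For Diamond (Box not p or p):
a: no successors, so Diamond (Box not p or p) fails. ✗
b: successors {c}; Box not p or p there: c:T. ✓
c: no successors, so Diamond (Box not p or p) fails. ✗
d: successors {b, c, d}; Box not p or p there: b:T, c:T, d:T. ✓
— 2 worlds.

2 and 2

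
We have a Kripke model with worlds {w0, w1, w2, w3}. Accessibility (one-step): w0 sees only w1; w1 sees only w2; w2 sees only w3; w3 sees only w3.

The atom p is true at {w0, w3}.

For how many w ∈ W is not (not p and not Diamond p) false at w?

w0: not p and not Diamond p is F. ✓
w1: not p and not Diamond p is T. ✗
w2: not p and not Diamond p is F. ✓
w3: not p and not Diamond p is F. ✓
Satisfying worlds: {w0, w2, w3}.
So not (not p and not Diamond p) fails at the other 1 world.

1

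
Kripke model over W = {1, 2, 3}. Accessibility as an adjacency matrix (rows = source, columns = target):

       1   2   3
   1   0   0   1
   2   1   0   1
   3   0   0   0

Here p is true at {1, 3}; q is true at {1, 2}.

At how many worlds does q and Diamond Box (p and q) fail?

1

1: q is T, Diamond Box (p and q) is T. ✓
2: q is T, Diamond Box (p and q) is T. ✓
3: q is F, Diamond Box (p and q) is F. ✗
Satisfying worlds: {1, 2}.
So q and Diamond Box (p and q) fails at the other 1 world.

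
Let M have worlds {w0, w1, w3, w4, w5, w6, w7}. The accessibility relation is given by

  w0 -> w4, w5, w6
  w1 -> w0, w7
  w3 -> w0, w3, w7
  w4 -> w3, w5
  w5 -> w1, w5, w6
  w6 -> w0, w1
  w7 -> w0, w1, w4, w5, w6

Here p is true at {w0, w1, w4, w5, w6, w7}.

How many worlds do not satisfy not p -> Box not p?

1

w0: not p is F, Box not p is F. ✓
w1: not p is F, Box not p is F. ✓
w3: not p is T, Box not p is F. ✗
w4: not p is F, Box not p is F. ✓
w5: not p is F, Box not p is F. ✓
w6: not p is F, Box not p is F. ✓
w7: not p is F, Box not p is F. ✓
Satisfying worlds: {w0, w1, w4, w5, w6, w7}.
So not p -> Box not p fails at the other 1 world.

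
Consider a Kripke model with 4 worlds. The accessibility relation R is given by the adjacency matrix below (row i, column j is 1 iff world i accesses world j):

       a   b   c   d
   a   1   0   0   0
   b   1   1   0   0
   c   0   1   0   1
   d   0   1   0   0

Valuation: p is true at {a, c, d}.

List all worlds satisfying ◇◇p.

a: successors {a}; ◇p there: a:T. ✓
b: successors {a, b}; ◇p there: a:T, b:T. ✓
c: successors {b, d}; ◇p there: b:T, d:F. ✓
d: successors {b}; ◇p there: b:T. ✓

{a, b, c, d}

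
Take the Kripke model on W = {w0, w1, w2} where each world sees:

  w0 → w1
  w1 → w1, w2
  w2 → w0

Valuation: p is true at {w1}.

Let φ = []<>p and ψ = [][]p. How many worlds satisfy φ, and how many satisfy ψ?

For []<>p:
w0: successors {w1}; <>p there: w1:T. ✓
w1: successors {w1, w2}; <>p there: w1:T, w2:F. ✗
w2: successors {w0}; <>p there: w0:T. ✓
— 2 worlds.
For [][]p:
w0: successors {w1}; []p there: w1:F. ✗
w1: successors {w1, w2}; []p there: w1:F, w2:F. ✗
w2: successors {w0}; []p there: w0:T. ✓
— 1 world.

2 and 1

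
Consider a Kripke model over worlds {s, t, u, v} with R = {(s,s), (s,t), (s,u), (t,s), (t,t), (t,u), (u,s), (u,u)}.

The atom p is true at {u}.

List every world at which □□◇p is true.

{s, t, u, v}

s: successors {s, t, u}; □◇p there: s:T, t:T, u:T. ✓
t: successors {s, t, u}; □◇p there: s:T, t:T, u:T. ✓
u: successors {s, u}; □◇p there: s:T, u:T. ✓
v: no successors, so □□◇p holds vacuously. ✓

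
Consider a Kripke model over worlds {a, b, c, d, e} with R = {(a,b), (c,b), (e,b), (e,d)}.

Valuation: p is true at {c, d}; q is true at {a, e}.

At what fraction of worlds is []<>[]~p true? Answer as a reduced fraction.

2/5

a: successors {b}; <>[]~p there: b:F. ✗
b: no successors, so []<>[]~p holds vacuously. ✓
c: successors {b}; <>[]~p there: b:F. ✗
d: no successors, so []<>[]~p holds vacuously. ✓
e: successors {b, d}; <>[]~p there: b:F, d:F. ✗
That's 2 of 5 worlds, so 2/5.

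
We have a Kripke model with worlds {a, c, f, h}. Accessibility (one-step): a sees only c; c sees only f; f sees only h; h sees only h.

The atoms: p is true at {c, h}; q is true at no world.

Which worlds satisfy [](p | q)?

{a, f, h}

a: successors {c}; p | q there: c:T. ✓
c: successors {f}; p | q there: f:F. ✗
f: successors {h}; p | q there: h:T. ✓
h: successors {h}; p | q there: h:T. ✓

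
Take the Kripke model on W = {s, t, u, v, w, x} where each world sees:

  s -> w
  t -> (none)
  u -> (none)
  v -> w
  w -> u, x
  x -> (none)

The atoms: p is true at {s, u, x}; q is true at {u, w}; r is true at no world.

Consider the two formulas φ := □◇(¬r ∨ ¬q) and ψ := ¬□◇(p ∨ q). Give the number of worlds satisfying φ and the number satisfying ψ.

For □◇(¬r ∨ ¬q):
s: successors {w}; ◇(¬r ∨ ¬q) there: w:T. ✓
t: no successors, so □◇(¬r ∨ ¬q) holds vacuously. ✓
u: no successors, so □◇(¬r ∨ ¬q) holds vacuously. ✓
v: successors {w}; ◇(¬r ∨ ¬q) there: w:T. ✓
w: successors {u, x}; ◇(¬r ∨ ¬q) there: u:F, x:F. ✗
x: no successors, so □◇(¬r ∨ ¬q) holds vacuously. ✓
— 5 worlds.
For ¬□◇(p ∨ q):
s: □◇(p ∨ q) is T. ✗
t: □◇(p ∨ q) is T. ✗
u: □◇(p ∨ q) is T. ✗
v: □◇(p ∨ q) is T. ✗
w: □◇(p ∨ q) is F. ✓
x: □◇(p ∨ q) is T. ✗
— 1 world.

5 and 1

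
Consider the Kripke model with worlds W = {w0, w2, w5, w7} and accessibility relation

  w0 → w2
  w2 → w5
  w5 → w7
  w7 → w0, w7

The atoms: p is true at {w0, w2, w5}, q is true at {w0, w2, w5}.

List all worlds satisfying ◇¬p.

w0: successors {w2}; ¬p there: w2:F. ✗
w2: successors {w5}; ¬p there: w5:F. ✗
w5: successors {w7}; ¬p there: w7:T. ✓
w7: successors {w0, w7}; ¬p there: w0:F, w7:T. ✓

{w5, w7}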